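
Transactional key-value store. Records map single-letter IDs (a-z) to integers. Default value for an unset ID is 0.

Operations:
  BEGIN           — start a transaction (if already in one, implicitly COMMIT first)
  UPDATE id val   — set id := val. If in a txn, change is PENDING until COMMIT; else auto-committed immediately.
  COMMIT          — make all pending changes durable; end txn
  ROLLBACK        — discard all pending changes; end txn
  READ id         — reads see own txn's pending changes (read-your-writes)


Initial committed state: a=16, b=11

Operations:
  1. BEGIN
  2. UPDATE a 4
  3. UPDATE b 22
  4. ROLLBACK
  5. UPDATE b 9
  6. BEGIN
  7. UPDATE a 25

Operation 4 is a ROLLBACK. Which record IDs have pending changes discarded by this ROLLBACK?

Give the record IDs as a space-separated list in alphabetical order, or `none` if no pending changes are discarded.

Answer: a b

Derivation:
Initial committed: {a=16, b=11}
Op 1: BEGIN: in_txn=True, pending={}
Op 2: UPDATE a=4 (pending; pending now {a=4})
Op 3: UPDATE b=22 (pending; pending now {a=4, b=22})
Op 4: ROLLBACK: discarded pending ['a', 'b']; in_txn=False
Op 5: UPDATE b=9 (auto-commit; committed b=9)
Op 6: BEGIN: in_txn=True, pending={}
Op 7: UPDATE a=25 (pending; pending now {a=25})
ROLLBACK at op 4 discards: ['a', 'b']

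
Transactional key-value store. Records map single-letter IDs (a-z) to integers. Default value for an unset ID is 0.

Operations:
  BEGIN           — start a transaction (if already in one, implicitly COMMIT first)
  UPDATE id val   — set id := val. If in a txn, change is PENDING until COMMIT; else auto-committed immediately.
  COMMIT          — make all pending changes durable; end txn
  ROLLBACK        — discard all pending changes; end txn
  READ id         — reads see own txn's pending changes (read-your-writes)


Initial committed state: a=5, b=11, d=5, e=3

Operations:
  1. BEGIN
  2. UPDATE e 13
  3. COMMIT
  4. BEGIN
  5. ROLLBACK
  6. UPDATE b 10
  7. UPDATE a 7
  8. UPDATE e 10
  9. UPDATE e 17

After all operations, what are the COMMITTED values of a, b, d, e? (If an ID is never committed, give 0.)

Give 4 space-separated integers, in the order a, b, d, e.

Answer: 7 10 5 17

Derivation:
Initial committed: {a=5, b=11, d=5, e=3}
Op 1: BEGIN: in_txn=True, pending={}
Op 2: UPDATE e=13 (pending; pending now {e=13})
Op 3: COMMIT: merged ['e'] into committed; committed now {a=5, b=11, d=5, e=13}
Op 4: BEGIN: in_txn=True, pending={}
Op 5: ROLLBACK: discarded pending []; in_txn=False
Op 6: UPDATE b=10 (auto-commit; committed b=10)
Op 7: UPDATE a=7 (auto-commit; committed a=7)
Op 8: UPDATE e=10 (auto-commit; committed e=10)
Op 9: UPDATE e=17 (auto-commit; committed e=17)
Final committed: {a=7, b=10, d=5, e=17}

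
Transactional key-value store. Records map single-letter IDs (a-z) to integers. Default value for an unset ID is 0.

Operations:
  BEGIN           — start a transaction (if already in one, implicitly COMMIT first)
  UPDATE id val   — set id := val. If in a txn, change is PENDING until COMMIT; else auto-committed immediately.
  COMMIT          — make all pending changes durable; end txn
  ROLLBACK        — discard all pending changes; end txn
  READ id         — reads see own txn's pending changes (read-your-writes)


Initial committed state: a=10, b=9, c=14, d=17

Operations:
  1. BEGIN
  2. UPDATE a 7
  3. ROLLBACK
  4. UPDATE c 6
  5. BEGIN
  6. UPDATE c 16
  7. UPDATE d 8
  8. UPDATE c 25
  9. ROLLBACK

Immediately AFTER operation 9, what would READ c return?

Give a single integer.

Initial committed: {a=10, b=9, c=14, d=17}
Op 1: BEGIN: in_txn=True, pending={}
Op 2: UPDATE a=7 (pending; pending now {a=7})
Op 3: ROLLBACK: discarded pending ['a']; in_txn=False
Op 4: UPDATE c=6 (auto-commit; committed c=6)
Op 5: BEGIN: in_txn=True, pending={}
Op 6: UPDATE c=16 (pending; pending now {c=16})
Op 7: UPDATE d=8 (pending; pending now {c=16, d=8})
Op 8: UPDATE c=25 (pending; pending now {c=25, d=8})
Op 9: ROLLBACK: discarded pending ['c', 'd']; in_txn=False
After op 9: visible(c) = 6 (pending={}, committed={a=10, b=9, c=6, d=17})

Answer: 6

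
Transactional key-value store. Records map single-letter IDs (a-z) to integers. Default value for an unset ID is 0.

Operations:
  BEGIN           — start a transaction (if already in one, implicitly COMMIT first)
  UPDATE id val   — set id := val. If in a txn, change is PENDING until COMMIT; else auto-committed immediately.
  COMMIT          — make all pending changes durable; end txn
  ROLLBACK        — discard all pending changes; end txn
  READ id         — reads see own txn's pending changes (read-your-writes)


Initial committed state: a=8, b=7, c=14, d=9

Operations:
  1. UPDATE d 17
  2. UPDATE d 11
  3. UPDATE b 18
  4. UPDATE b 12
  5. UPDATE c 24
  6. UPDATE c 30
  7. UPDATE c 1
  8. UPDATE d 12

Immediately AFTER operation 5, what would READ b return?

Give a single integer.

Answer: 12

Derivation:
Initial committed: {a=8, b=7, c=14, d=9}
Op 1: UPDATE d=17 (auto-commit; committed d=17)
Op 2: UPDATE d=11 (auto-commit; committed d=11)
Op 3: UPDATE b=18 (auto-commit; committed b=18)
Op 4: UPDATE b=12 (auto-commit; committed b=12)
Op 5: UPDATE c=24 (auto-commit; committed c=24)
After op 5: visible(b) = 12 (pending={}, committed={a=8, b=12, c=24, d=11})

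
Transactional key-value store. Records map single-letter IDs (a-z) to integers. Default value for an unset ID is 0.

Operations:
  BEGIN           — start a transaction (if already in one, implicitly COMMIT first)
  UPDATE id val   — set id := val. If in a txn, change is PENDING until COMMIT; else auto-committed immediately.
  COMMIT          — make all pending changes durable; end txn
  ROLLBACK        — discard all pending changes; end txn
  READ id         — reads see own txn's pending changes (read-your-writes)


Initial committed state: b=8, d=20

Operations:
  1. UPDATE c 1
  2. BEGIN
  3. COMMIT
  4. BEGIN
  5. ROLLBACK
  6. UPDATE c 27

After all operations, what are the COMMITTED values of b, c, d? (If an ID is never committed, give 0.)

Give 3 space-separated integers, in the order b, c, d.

Initial committed: {b=8, d=20}
Op 1: UPDATE c=1 (auto-commit; committed c=1)
Op 2: BEGIN: in_txn=True, pending={}
Op 3: COMMIT: merged [] into committed; committed now {b=8, c=1, d=20}
Op 4: BEGIN: in_txn=True, pending={}
Op 5: ROLLBACK: discarded pending []; in_txn=False
Op 6: UPDATE c=27 (auto-commit; committed c=27)
Final committed: {b=8, c=27, d=20}

Answer: 8 27 20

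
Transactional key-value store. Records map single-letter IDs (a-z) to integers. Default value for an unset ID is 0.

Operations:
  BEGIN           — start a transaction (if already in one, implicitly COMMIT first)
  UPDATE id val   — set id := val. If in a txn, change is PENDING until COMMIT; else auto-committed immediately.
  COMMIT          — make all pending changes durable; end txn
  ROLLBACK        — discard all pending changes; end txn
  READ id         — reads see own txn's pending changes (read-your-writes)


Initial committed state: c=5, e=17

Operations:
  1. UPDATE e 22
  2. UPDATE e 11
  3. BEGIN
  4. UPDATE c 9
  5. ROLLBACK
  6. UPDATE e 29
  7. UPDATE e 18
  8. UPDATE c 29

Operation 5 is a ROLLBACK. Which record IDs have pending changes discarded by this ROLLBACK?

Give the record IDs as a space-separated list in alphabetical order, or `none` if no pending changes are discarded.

Initial committed: {c=5, e=17}
Op 1: UPDATE e=22 (auto-commit; committed e=22)
Op 2: UPDATE e=11 (auto-commit; committed e=11)
Op 3: BEGIN: in_txn=True, pending={}
Op 4: UPDATE c=9 (pending; pending now {c=9})
Op 5: ROLLBACK: discarded pending ['c']; in_txn=False
Op 6: UPDATE e=29 (auto-commit; committed e=29)
Op 7: UPDATE e=18 (auto-commit; committed e=18)
Op 8: UPDATE c=29 (auto-commit; committed c=29)
ROLLBACK at op 5 discards: ['c']

Answer: c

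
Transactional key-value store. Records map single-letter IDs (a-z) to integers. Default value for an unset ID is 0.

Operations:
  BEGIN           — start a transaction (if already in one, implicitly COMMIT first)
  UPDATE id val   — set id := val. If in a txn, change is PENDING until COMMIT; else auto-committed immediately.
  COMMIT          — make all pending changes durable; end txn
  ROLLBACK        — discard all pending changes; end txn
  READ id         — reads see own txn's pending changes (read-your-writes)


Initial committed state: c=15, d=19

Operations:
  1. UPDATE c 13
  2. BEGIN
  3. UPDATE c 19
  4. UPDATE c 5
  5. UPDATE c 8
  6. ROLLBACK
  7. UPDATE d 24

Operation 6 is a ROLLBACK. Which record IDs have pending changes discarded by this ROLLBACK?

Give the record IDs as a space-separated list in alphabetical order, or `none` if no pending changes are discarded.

Answer: c

Derivation:
Initial committed: {c=15, d=19}
Op 1: UPDATE c=13 (auto-commit; committed c=13)
Op 2: BEGIN: in_txn=True, pending={}
Op 3: UPDATE c=19 (pending; pending now {c=19})
Op 4: UPDATE c=5 (pending; pending now {c=5})
Op 5: UPDATE c=8 (pending; pending now {c=8})
Op 6: ROLLBACK: discarded pending ['c']; in_txn=False
Op 7: UPDATE d=24 (auto-commit; committed d=24)
ROLLBACK at op 6 discards: ['c']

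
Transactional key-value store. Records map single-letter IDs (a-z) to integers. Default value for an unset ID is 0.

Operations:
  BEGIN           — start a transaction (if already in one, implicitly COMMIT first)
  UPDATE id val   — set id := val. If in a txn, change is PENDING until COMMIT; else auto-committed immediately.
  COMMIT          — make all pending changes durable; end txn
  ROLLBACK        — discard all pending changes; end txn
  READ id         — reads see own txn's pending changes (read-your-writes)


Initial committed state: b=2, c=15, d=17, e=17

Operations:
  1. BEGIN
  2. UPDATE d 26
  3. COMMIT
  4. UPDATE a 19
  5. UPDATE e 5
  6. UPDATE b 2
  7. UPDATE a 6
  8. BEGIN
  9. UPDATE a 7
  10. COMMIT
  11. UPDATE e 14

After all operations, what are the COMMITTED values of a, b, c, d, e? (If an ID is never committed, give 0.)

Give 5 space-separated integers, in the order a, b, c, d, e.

Answer: 7 2 15 26 14

Derivation:
Initial committed: {b=2, c=15, d=17, e=17}
Op 1: BEGIN: in_txn=True, pending={}
Op 2: UPDATE d=26 (pending; pending now {d=26})
Op 3: COMMIT: merged ['d'] into committed; committed now {b=2, c=15, d=26, e=17}
Op 4: UPDATE a=19 (auto-commit; committed a=19)
Op 5: UPDATE e=5 (auto-commit; committed e=5)
Op 6: UPDATE b=2 (auto-commit; committed b=2)
Op 7: UPDATE a=6 (auto-commit; committed a=6)
Op 8: BEGIN: in_txn=True, pending={}
Op 9: UPDATE a=7 (pending; pending now {a=7})
Op 10: COMMIT: merged ['a'] into committed; committed now {a=7, b=2, c=15, d=26, e=5}
Op 11: UPDATE e=14 (auto-commit; committed e=14)
Final committed: {a=7, b=2, c=15, d=26, e=14}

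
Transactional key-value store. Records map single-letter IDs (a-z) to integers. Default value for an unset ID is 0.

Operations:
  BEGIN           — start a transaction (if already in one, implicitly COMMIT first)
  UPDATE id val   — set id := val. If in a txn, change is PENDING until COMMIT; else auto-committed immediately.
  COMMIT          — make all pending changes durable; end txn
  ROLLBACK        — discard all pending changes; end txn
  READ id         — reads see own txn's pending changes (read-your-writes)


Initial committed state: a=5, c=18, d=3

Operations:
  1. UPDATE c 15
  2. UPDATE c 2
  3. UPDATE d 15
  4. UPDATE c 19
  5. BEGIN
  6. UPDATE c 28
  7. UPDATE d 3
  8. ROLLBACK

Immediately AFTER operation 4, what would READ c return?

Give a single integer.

Answer: 19

Derivation:
Initial committed: {a=5, c=18, d=3}
Op 1: UPDATE c=15 (auto-commit; committed c=15)
Op 2: UPDATE c=2 (auto-commit; committed c=2)
Op 3: UPDATE d=15 (auto-commit; committed d=15)
Op 4: UPDATE c=19 (auto-commit; committed c=19)
After op 4: visible(c) = 19 (pending={}, committed={a=5, c=19, d=15})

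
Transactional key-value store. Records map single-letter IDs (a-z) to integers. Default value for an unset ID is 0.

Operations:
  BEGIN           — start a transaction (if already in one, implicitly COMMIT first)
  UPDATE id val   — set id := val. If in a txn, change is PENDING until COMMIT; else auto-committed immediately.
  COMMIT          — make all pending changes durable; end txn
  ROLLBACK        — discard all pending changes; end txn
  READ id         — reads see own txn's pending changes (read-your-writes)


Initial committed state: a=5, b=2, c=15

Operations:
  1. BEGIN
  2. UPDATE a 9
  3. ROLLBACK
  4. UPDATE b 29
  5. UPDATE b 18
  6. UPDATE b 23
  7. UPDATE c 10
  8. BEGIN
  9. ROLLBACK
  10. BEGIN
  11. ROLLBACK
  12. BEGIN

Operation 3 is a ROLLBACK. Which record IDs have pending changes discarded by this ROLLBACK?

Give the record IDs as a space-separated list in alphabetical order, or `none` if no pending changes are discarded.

Initial committed: {a=5, b=2, c=15}
Op 1: BEGIN: in_txn=True, pending={}
Op 2: UPDATE a=9 (pending; pending now {a=9})
Op 3: ROLLBACK: discarded pending ['a']; in_txn=False
Op 4: UPDATE b=29 (auto-commit; committed b=29)
Op 5: UPDATE b=18 (auto-commit; committed b=18)
Op 6: UPDATE b=23 (auto-commit; committed b=23)
Op 7: UPDATE c=10 (auto-commit; committed c=10)
Op 8: BEGIN: in_txn=True, pending={}
Op 9: ROLLBACK: discarded pending []; in_txn=False
Op 10: BEGIN: in_txn=True, pending={}
Op 11: ROLLBACK: discarded pending []; in_txn=False
Op 12: BEGIN: in_txn=True, pending={}
ROLLBACK at op 3 discards: ['a']

Answer: a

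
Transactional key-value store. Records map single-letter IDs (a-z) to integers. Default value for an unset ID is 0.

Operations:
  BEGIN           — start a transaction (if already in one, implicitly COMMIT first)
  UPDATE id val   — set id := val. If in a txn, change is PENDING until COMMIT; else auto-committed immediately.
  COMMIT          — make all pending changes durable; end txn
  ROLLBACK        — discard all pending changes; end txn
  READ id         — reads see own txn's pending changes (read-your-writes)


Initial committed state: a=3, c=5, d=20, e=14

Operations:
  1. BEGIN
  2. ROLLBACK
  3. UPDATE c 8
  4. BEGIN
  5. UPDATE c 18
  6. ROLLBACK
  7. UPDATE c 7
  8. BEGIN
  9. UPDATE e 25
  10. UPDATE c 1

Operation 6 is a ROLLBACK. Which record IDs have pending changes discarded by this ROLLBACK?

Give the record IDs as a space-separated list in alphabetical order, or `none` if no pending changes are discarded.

Initial committed: {a=3, c=5, d=20, e=14}
Op 1: BEGIN: in_txn=True, pending={}
Op 2: ROLLBACK: discarded pending []; in_txn=False
Op 3: UPDATE c=8 (auto-commit; committed c=8)
Op 4: BEGIN: in_txn=True, pending={}
Op 5: UPDATE c=18 (pending; pending now {c=18})
Op 6: ROLLBACK: discarded pending ['c']; in_txn=False
Op 7: UPDATE c=7 (auto-commit; committed c=7)
Op 8: BEGIN: in_txn=True, pending={}
Op 9: UPDATE e=25 (pending; pending now {e=25})
Op 10: UPDATE c=1 (pending; pending now {c=1, e=25})
ROLLBACK at op 6 discards: ['c']

Answer: c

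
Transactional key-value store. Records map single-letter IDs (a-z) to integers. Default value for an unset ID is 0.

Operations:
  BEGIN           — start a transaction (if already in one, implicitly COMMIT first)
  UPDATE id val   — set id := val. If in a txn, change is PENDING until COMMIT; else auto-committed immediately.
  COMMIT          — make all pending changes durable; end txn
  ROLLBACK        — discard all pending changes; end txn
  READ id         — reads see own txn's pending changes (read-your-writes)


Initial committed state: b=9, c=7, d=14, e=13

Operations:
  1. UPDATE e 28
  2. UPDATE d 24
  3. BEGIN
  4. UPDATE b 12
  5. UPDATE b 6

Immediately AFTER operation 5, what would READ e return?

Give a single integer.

Answer: 28

Derivation:
Initial committed: {b=9, c=7, d=14, e=13}
Op 1: UPDATE e=28 (auto-commit; committed e=28)
Op 2: UPDATE d=24 (auto-commit; committed d=24)
Op 3: BEGIN: in_txn=True, pending={}
Op 4: UPDATE b=12 (pending; pending now {b=12})
Op 5: UPDATE b=6 (pending; pending now {b=6})
After op 5: visible(e) = 28 (pending={b=6}, committed={b=9, c=7, d=24, e=28})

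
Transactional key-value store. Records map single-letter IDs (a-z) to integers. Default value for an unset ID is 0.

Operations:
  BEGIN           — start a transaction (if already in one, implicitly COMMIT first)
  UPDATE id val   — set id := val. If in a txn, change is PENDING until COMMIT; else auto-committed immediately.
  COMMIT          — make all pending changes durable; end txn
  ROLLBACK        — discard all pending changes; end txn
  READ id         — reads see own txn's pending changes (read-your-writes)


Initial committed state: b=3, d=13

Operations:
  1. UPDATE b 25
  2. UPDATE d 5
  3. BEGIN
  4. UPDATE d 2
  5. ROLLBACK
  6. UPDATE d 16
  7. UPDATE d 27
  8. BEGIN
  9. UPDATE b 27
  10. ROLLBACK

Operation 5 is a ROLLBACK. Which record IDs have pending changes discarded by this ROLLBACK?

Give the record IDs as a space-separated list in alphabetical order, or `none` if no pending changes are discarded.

Initial committed: {b=3, d=13}
Op 1: UPDATE b=25 (auto-commit; committed b=25)
Op 2: UPDATE d=5 (auto-commit; committed d=5)
Op 3: BEGIN: in_txn=True, pending={}
Op 4: UPDATE d=2 (pending; pending now {d=2})
Op 5: ROLLBACK: discarded pending ['d']; in_txn=False
Op 6: UPDATE d=16 (auto-commit; committed d=16)
Op 7: UPDATE d=27 (auto-commit; committed d=27)
Op 8: BEGIN: in_txn=True, pending={}
Op 9: UPDATE b=27 (pending; pending now {b=27})
Op 10: ROLLBACK: discarded pending ['b']; in_txn=False
ROLLBACK at op 5 discards: ['d']

Answer: d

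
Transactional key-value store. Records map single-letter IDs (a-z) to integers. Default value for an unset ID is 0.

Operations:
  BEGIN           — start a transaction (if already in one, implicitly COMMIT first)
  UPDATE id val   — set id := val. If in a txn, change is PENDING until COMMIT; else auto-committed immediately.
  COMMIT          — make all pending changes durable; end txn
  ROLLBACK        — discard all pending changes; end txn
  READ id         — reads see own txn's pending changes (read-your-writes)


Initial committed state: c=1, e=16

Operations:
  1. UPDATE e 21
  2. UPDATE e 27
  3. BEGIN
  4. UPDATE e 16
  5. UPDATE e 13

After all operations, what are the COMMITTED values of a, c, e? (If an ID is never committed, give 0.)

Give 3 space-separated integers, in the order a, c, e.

Initial committed: {c=1, e=16}
Op 1: UPDATE e=21 (auto-commit; committed e=21)
Op 2: UPDATE e=27 (auto-commit; committed e=27)
Op 3: BEGIN: in_txn=True, pending={}
Op 4: UPDATE e=16 (pending; pending now {e=16})
Op 5: UPDATE e=13 (pending; pending now {e=13})
Final committed: {c=1, e=27}

Answer: 0 1 27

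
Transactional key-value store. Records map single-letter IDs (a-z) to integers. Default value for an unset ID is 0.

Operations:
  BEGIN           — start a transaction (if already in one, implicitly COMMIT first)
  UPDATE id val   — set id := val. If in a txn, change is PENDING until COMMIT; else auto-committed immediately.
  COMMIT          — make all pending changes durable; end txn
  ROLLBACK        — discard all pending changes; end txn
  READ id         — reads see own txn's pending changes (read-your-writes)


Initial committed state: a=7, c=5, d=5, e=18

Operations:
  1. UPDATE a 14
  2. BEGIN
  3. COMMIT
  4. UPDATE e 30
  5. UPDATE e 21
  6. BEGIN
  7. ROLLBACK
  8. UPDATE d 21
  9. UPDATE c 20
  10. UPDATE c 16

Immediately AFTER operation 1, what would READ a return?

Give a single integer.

Initial committed: {a=7, c=5, d=5, e=18}
Op 1: UPDATE a=14 (auto-commit; committed a=14)
After op 1: visible(a) = 14 (pending={}, committed={a=14, c=5, d=5, e=18})

Answer: 14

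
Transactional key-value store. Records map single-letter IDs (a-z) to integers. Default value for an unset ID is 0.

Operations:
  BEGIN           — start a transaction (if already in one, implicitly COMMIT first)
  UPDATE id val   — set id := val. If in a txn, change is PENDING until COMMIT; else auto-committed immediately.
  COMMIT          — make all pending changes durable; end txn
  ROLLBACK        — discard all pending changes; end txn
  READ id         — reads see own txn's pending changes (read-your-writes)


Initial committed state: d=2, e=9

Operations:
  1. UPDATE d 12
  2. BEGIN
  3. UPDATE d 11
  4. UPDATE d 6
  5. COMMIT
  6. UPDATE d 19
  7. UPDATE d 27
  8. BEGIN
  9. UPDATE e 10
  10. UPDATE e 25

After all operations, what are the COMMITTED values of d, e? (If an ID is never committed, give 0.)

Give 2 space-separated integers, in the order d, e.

Answer: 27 9

Derivation:
Initial committed: {d=2, e=9}
Op 1: UPDATE d=12 (auto-commit; committed d=12)
Op 2: BEGIN: in_txn=True, pending={}
Op 3: UPDATE d=11 (pending; pending now {d=11})
Op 4: UPDATE d=6 (pending; pending now {d=6})
Op 5: COMMIT: merged ['d'] into committed; committed now {d=6, e=9}
Op 6: UPDATE d=19 (auto-commit; committed d=19)
Op 7: UPDATE d=27 (auto-commit; committed d=27)
Op 8: BEGIN: in_txn=True, pending={}
Op 9: UPDATE e=10 (pending; pending now {e=10})
Op 10: UPDATE e=25 (pending; pending now {e=25})
Final committed: {d=27, e=9}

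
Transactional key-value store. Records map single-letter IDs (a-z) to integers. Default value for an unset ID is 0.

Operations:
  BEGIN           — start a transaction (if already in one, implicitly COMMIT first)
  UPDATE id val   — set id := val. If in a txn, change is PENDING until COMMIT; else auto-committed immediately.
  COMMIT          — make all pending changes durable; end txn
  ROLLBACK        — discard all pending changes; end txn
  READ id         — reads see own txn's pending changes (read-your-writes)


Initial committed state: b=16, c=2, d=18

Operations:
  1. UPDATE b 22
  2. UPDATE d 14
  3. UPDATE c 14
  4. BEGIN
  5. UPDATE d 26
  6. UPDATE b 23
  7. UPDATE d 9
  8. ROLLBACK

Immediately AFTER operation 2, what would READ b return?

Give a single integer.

Initial committed: {b=16, c=2, d=18}
Op 1: UPDATE b=22 (auto-commit; committed b=22)
Op 2: UPDATE d=14 (auto-commit; committed d=14)
After op 2: visible(b) = 22 (pending={}, committed={b=22, c=2, d=14})

Answer: 22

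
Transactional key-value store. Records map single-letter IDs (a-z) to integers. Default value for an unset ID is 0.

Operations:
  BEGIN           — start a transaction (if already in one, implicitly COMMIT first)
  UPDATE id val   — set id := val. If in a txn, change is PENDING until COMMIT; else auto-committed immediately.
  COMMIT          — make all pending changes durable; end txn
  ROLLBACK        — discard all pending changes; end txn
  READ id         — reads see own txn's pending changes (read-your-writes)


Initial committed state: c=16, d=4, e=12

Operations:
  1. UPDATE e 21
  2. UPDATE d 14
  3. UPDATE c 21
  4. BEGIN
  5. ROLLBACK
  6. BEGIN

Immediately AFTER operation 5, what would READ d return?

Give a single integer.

Initial committed: {c=16, d=4, e=12}
Op 1: UPDATE e=21 (auto-commit; committed e=21)
Op 2: UPDATE d=14 (auto-commit; committed d=14)
Op 3: UPDATE c=21 (auto-commit; committed c=21)
Op 4: BEGIN: in_txn=True, pending={}
Op 5: ROLLBACK: discarded pending []; in_txn=False
After op 5: visible(d) = 14 (pending={}, committed={c=21, d=14, e=21})

Answer: 14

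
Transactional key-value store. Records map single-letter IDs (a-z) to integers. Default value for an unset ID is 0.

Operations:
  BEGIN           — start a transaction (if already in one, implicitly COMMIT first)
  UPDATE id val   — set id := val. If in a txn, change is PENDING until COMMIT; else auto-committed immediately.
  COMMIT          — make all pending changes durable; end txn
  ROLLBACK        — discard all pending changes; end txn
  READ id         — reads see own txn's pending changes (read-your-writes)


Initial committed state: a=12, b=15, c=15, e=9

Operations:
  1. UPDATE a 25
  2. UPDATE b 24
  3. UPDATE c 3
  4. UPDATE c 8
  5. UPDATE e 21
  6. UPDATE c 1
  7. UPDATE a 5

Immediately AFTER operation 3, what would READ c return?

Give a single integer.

Initial committed: {a=12, b=15, c=15, e=9}
Op 1: UPDATE a=25 (auto-commit; committed a=25)
Op 2: UPDATE b=24 (auto-commit; committed b=24)
Op 3: UPDATE c=3 (auto-commit; committed c=3)
After op 3: visible(c) = 3 (pending={}, committed={a=25, b=24, c=3, e=9})

Answer: 3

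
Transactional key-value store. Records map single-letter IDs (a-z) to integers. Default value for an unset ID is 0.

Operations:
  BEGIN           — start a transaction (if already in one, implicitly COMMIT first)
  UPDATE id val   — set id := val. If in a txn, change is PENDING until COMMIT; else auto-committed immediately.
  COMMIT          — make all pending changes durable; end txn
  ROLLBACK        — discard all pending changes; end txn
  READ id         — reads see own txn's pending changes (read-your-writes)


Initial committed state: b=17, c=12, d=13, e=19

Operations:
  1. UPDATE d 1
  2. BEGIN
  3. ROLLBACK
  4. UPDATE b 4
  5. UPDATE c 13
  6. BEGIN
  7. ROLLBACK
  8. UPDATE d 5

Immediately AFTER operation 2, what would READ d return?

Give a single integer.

Answer: 1

Derivation:
Initial committed: {b=17, c=12, d=13, e=19}
Op 1: UPDATE d=1 (auto-commit; committed d=1)
Op 2: BEGIN: in_txn=True, pending={}
After op 2: visible(d) = 1 (pending={}, committed={b=17, c=12, d=1, e=19})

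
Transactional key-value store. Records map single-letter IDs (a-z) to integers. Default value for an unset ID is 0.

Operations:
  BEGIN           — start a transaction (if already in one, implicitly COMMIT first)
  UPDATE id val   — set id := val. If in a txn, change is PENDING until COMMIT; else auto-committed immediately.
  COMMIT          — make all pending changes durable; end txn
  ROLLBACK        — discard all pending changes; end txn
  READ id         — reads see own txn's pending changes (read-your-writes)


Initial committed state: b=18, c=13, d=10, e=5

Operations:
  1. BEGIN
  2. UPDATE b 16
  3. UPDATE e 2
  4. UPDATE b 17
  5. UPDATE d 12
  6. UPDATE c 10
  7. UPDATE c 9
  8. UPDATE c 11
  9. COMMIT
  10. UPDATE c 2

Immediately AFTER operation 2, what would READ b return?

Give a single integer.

Answer: 16

Derivation:
Initial committed: {b=18, c=13, d=10, e=5}
Op 1: BEGIN: in_txn=True, pending={}
Op 2: UPDATE b=16 (pending; pending now {b=16})
After op 2: visible(b) = 16 (pending={b=16}, committed={b=18, c=13, d=10, e=5})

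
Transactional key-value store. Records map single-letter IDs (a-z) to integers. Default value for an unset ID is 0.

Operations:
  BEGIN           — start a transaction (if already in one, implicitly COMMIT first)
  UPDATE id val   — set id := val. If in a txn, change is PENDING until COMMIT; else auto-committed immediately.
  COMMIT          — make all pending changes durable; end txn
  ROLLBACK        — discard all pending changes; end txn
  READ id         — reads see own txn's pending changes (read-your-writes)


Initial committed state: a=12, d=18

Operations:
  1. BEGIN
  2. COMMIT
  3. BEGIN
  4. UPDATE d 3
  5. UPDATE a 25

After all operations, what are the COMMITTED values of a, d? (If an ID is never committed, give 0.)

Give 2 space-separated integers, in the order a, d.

Answer: 12 18

Derivation:
Initial committed: {a=12, d=18}
Op 1: BEGIN: in_txn=True, pending={}
Op 2: COMMIT: merged [] into committed; committed now {a=12, d=18}
Op 3: BEGIN: in_txn=True, pending={}
Op 4: UPDATE d=3 (pending; pending now {d=3})
Op 5: UPDATE a=25 (pending; pending now {a=25, d=3})
Final committed: {a=12, d=18}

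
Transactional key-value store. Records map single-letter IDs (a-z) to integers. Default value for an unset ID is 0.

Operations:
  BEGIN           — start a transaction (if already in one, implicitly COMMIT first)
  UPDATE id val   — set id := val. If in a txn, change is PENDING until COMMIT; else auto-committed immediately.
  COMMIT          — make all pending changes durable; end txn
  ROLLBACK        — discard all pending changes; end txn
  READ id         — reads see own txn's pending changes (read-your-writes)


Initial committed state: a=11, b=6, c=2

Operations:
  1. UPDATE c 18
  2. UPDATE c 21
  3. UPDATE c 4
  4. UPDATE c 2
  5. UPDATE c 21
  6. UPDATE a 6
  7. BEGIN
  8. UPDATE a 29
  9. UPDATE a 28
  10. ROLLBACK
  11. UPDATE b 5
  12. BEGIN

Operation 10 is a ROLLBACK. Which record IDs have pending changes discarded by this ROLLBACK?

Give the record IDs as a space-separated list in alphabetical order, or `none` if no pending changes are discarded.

Answer: a

Derivation:
Initial committed: {a=11, b=6, c=2}
Op 1: UPDATE c=18 (auto-commit; committed c=18)
Op 2: UPDATE c=21 (auto-commit; committed c=21)
Op 3: UPDATE c=4 (auto-commit; committed c=4)
Op 4: UPDATE c=2 (auto-commit; committed c=2)
Op 5: UPDATE c=21 (auto-commit; committed c=21)
Op 6: UPDATE a=6 (auto-commit; committed a=6)
Op 7: BEGIN: in_txn=True, pending={}
Op 8: UPDATE a=29 (pending; pending now {a=29})
Op 9: UPDATE a=28 (pending; pending now {a=28})
Op 10: ROLLBACK: discarded pending ['a']; in_txn=False
Op 11: UPDATE b=5 (auto-commit; committed b=5)
Op 12: BEGIN: in_txn=True, pending={}
ROLLBACK at op 10 discards: ['a']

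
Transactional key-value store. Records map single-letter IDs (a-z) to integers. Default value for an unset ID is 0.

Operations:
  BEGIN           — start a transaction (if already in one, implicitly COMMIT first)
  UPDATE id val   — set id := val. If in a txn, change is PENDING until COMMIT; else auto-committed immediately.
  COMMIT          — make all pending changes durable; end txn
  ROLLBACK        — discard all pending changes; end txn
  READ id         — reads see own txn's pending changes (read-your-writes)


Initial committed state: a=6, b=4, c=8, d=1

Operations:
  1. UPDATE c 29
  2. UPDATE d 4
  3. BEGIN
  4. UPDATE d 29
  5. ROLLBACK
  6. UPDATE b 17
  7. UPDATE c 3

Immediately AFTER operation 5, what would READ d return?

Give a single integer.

Answer: 4

Derivation:
Initial committed: {a=6, b=4, c=8, d=1}
Op 1: UPDATE c=29 (auto-commit; committed c=29)
Op 2: UPDATE d=4 (auto-commit; committed d=4)
Op 3: BEGIN: in_txn=True, pending={}
Op 4: UPDATE d=29 (pending; pending now {d=29})
Op 5: ROLLBACK: discarded pending ['d']; in_txn=False
After op 5: visible(d) = 4 (pending={}, committed={a=6, b=4, c=29, d=4})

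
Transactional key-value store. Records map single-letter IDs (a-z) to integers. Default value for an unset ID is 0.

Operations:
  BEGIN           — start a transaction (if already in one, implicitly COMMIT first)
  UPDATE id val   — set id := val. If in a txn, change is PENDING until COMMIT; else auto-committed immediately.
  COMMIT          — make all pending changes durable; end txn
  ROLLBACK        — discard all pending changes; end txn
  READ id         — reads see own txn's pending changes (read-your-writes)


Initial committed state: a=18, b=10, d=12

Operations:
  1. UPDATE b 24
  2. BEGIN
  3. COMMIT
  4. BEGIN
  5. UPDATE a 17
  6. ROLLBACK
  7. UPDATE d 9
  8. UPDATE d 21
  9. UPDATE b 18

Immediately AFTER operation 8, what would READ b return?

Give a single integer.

Answer: 24

Derivation:
Initial committed: {a=18, b=10, d=12}
Op 1: UPDATE b=24 (auto-commit; committed b=24)
Op 2: BEGIN: in_txn=True, pending={}
Op 3: COMMIT: merged [] into committed; committed now {a=18, b=24, d=12}
Op 4: BEGIN: in_txn=True, pending={}
Op 5: UPDATE a=17 (pending; pending now {a=17})
Op 6: ROLLBACK: discarded pending ['a']; in_txn=False
Op 7: UPDATE d=9 (auto-commit; committed d=9)
Op 8: UPDATE d=21 (auto-commit; committed d=21)
After op 8: visible(b) = 24 (pending={}, committed={a=18, b=24, d=21})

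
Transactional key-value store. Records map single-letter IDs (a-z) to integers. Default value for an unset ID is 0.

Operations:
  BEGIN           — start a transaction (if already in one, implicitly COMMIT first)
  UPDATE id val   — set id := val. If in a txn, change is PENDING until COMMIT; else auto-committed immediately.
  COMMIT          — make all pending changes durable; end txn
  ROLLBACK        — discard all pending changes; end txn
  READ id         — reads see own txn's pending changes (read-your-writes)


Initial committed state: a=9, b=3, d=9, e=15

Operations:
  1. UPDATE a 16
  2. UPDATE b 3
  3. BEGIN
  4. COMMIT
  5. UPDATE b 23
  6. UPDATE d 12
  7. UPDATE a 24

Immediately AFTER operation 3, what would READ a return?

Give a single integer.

Answer: 16

Derivation:
Initial committed: {a=9, b=3, d=9, e=15}
Op 1: UPDATE a=16 (auto-commit; committed a=16)
Op 2: UPDATE b=3 (auto-commit; committed b=3)
Op 3: BEGIN: in_txn=True, pending={}
After op 3: visible(a) = 16 (pending={}, committed={a=16, b=3, d=9, e=15})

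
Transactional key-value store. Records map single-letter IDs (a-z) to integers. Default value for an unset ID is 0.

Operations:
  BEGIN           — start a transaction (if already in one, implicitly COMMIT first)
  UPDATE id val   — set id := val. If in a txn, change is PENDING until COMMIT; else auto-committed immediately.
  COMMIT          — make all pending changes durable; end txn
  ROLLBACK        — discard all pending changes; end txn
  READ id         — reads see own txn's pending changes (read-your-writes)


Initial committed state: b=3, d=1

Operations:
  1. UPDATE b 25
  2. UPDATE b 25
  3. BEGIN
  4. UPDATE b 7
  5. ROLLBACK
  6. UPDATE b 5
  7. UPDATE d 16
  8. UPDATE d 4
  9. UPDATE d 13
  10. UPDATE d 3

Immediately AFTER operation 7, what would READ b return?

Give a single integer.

Answer: 5

Derivation:
Initial committed: {b=3, d=1}
Op 1: UPDATE b=25 (auto-commit; committed b=25)
Op 2: UPDATE b=25 (auto-commit; committed b=25)
Op 3: BEGIN: in_txn=True, pending={}
Op 4: UPDATE b=7 (pending; pending now {b=7})
Op 5: ROLLBACK: discarded pending ['b']; in_txn=False
Op 6: UPDATE b=5 (auto-commit; committed b=5)
Op 7: UPDATE d=16 (auto-commit; committed d=16)
After op 7: visible(b) = 5 (pending={}, committed={b=5, d=16})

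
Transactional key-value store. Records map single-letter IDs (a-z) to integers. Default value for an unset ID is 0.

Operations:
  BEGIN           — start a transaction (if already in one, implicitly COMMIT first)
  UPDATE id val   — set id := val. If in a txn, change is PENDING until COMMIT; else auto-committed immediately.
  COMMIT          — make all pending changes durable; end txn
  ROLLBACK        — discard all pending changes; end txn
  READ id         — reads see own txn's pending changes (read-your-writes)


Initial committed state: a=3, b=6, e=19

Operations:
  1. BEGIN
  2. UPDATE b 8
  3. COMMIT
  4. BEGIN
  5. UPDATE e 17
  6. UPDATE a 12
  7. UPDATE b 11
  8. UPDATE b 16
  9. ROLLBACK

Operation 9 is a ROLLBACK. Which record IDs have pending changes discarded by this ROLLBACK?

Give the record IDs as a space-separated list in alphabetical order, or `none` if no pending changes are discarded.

Answer: a b e

Derivation:
Initial committed: {a=3, b=6, e=19}
Op 1: BEGIN: in_txn=True, pending={}
Op 2: UPDATE b=8 (pending; pending now {b=8})
Op 3: COMMIT: merged ['b'] into committed; committed now {a=3, b=8, e=19}
Op 4: BEGIN: in_txn=True, pending={}
Op 5: UPDATE e=17 (pending; pending now {e=17})
Op 6: UPDATE a=12 (pending; pending now {a=12, e=17})
Op 7: UPDATE b=11 (pending; pending now {a=12, b=11, e=17})
Op 8: UPDATE b=16 (pending; pending now {a=12, b=16, e=17})
Op 9: ROLLBACK: discarded pending ['a', 'b', 'e']; in_txn=False
ROLLBACK at op 9 discards: ['a', 'b', 'e']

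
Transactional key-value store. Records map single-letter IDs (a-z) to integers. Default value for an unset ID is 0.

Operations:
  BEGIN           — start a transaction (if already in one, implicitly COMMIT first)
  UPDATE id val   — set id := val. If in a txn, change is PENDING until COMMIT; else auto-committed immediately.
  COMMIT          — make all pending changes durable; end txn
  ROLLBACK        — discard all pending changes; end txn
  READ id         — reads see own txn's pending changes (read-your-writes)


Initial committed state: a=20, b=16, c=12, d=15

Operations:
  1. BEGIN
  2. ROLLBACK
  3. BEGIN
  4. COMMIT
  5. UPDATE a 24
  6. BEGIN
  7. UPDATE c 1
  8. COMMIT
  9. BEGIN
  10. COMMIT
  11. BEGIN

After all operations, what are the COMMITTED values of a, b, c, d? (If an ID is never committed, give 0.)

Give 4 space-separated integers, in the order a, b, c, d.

Answer: 24 16 1 15

Derivation:
Initial committed: {a=20, b=16, c=12, d=15}
Op 1: BEGIN: in_txn=True, pending={}
Op 2: ROLLBACK: discarded pending []; in_txn=False
Op 3: BEGIN: in_txn=True, pending={}
Op 4: COMMIT: merged [] into committed; committed now {a=20, b=16, c=12, d=15}
Op 5: UPDATE a=24 (auto-commit; committed a=24)
Op 6: BEGIN: in_txn=True, pending={}
Op 7: UPDATE c=1 (pending; pending now {c=1})
Op 8: COMMIT: merged ['c'] into committed; committed now {a=24, b=16, c=1, d=15}
Op 9: BEGIN: in_txn=True, pending={}
Op 10: COMMIT: merged [] into committed; committed now {a=24, b=16, c=1, d=15}
Op 11: BEGIN: in_txn=True, pending={}
Final committed: {a=24, b=16, c=1, d=15}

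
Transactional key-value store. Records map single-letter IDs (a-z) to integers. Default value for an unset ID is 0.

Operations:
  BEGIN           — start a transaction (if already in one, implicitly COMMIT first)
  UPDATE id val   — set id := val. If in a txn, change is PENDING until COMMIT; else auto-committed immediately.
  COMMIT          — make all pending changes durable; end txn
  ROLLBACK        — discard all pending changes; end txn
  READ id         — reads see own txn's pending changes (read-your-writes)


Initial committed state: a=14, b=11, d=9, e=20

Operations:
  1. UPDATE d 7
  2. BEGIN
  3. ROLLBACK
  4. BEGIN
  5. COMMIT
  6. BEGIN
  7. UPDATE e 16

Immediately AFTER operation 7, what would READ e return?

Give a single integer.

Initial committed: {a=14, b=11, d=9, e=20}
Op 1: UPDATE d=7 (auto-commit; committed d=7)
Op 2: BEGIN: in_txn=True, pending={}
Op 3: ROLLBACK: discarded pending []; in_txn=False
Op 4: BEGIN: in_txn=True, pending={}
Op 5: COMMIT: merged [] into committed; committed now {a=14, b=11, d=7, e=20}
Op 6: BEGIN: in_txn=True, pending={}
Op 7: UPDATE e=16 (pending; pending now {e=16})
After op 7: visible(e) = 16 (pending={e=16}, committed={a=14, b=11, d=7, e=20})

Answer: 16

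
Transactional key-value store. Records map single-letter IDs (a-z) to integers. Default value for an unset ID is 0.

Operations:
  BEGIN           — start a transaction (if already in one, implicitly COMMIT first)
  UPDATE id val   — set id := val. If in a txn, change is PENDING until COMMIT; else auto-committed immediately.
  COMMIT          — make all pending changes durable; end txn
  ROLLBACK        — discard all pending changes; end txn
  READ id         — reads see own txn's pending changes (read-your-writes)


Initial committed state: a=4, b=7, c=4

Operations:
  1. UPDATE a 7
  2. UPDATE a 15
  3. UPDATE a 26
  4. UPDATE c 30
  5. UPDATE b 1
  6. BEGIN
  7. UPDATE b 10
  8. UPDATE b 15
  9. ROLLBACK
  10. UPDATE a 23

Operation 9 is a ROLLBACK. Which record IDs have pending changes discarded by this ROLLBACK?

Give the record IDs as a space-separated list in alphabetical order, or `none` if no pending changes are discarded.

Answer: b

Derivation:
Initial committed: {a=4, b=7, c=4}
Op 1: UPDATE a=7 (auto-commit; committed a=7)
Op 2: UPDATE a=15 (auto-commit; committed a=15)
Op 3: UPDATE a=26 (auto-commit; committed a=26)
Op 4: UPDATE c=30 (auto-commit; committed c=30)
Op 5: UPDATE b=1 (auto-commit; committed b=1)
Op 6: BEGIN: in_txn=True, pending={}
Op 7: UPDATE b=10 (pending; pending now {b=10})
Op 8: UPDATE b=15 (pending; pending now {b=15})
Op 9: ROLLBACK: discarded pending ['b']; in_txn=False
Op 10: UPDATE a=23 (auto-commit; committed a=23)
ROLLBACK at op 9 discards: ['b']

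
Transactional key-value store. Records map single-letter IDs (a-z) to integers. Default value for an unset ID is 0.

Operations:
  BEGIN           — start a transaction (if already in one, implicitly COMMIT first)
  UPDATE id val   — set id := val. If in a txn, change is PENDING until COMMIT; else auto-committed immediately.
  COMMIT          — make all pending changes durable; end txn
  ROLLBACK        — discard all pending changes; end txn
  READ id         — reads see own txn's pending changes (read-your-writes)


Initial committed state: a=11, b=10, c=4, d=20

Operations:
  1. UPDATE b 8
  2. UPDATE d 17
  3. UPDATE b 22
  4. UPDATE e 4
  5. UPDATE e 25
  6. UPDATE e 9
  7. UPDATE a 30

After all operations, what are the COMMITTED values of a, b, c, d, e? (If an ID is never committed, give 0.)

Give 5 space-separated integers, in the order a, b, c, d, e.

Initial committed: {a=11, b=10, c=4, d=20}
Op 1: UPDATE b=8 (auto-commit; committed b=8)
Op 2: UPDATE d=17 (auto-commit; committed d=17)
Op 3: UPDATE b=22 (auto-commit; committed b=22)
Op 4: UPDATE e=4 (auto-commit; committed e=4)
Op 5: UPDATE e=25 (auto-commit; committed e=25)
Op 6: UPDATE e=9 (auto-commit; committed e=9)
Op 7: UPDATE a=30 (auto-commit; committed a=30)
Final committed: {a=30, b=22, c=4, d=17, e=9}

Answer: 30 22 4 17 9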